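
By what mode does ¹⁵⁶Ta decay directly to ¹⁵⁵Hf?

proton emission

ΔA = 155 − 156 = -1; ΔZ = 72 − 73 = -1.
A drops by 1 and Z drops by 1 — a proton was emitted.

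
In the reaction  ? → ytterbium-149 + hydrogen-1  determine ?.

Lu-150

Conserve mass number: A = 149 + 1, so A = 150.
Conserve atomic number: Z = 70 + 1, so Z = 71.
Z = 71 is lutetium, so the species is lutetium-150.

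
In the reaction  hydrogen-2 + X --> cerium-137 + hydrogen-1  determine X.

Conserve mass number: 2 + A = 137 + 1, so A = 136.
Conserve atomic number: 1 + Z = 58 + 1, so Z = 58.
Z = 58 is cerium, so the species is cerium-136.

Ce-136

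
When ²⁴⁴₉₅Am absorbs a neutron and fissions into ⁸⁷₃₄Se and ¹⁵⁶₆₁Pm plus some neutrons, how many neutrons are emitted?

2

Conserve mass number: 245 = 87 + 156 + k, so k = 245 − 243 = 2.
Check atomic number: 95 = 34 + 61 + 0 = 95. ✓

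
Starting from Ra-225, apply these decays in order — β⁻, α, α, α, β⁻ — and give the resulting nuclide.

Po-213

Start: (A, Z) = (225, 88).
After β⁻: (225, 89).
After α: (221, 87).
After α: (217, 85).
After α: (213, 83).
After β⁻: (213, 84).
Z = 84 is polonium.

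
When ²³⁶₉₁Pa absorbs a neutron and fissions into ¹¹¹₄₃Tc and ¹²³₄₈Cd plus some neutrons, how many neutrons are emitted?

Conserve mass number: 237 = 111 + 123 + k, so k = 237 − 234 = 3.
Check atomic number: 91 = 43 + 48 + 0 = 91. ✓

3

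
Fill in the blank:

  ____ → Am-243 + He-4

Conserve mass number: A = 243 + 4, so A = 247.
Conserve atomic number: Z = 95 + 2, so Z = 97.
Z = 97 is berkelium, so the species is Bk-247.

Bk-247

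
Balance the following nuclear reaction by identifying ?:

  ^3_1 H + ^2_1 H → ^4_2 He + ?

Conserve mass number: 3 + 2 = 4 + A, so A = 1.
Conserve atomic number: 1 + 1 = 2 + Z, so Z = 0.
A = 1 and Z = 0 is ^1_0 n — a neutron.

neutron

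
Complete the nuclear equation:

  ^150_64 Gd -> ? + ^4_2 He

Sm-146

Conserve mass number: 150 = A + 4, so A = 146.
Conserve atomic number: 64 = Z + 2, so Z = 62.
Z = 62 is samarium, so the species is ^146_62 Sm.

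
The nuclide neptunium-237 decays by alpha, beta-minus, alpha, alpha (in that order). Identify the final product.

Ra-225

Start: (A, Z) = (237, 93).
After α: (233, 91).
After β⁻: (233, 92).
After α: (229, 90).
After α: (225, 88).
Z = 88 is radium.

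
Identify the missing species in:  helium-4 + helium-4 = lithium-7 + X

Conserve mass number: 4 + 4 = 7 + A, so A = 1.
Conserve atomic number: 2 + 2 = 3 + Z, so Z = 1.
A = 1 and Z = 1 is hydrogen-1 — a proton.

proton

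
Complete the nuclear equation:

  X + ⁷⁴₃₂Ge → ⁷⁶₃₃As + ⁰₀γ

deuteron

Conserve mass number: A + 74 = 76 + 0, so A = 2.
Conserve atomic number: Z + 32 = 33 + 0, so Z = 1.
A = 2 and Z = 1 is ²₁H — a deuteron.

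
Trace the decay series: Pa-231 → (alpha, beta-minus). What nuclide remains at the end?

Th-227

Start: (A, Z) = (231, 91).
After α: (227, 89).
After β⁻: (227, 90).
Z = 90 is thorium.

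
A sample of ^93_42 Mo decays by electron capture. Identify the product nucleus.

Electron capture: mass number changes by +0, atomic number by -1.
A: 93 = 93; Z: 42 − 1 = 41.
Z = 41 is niobium, so the daughter is ^93_41 Nb.

Nb-93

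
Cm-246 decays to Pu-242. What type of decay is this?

ΔA = 242 − 246 = -4; ΔZ = 94 − 96 = -2.
A drops by 4 and Z drops by 2 — the signature of alpha emission.

alpha decay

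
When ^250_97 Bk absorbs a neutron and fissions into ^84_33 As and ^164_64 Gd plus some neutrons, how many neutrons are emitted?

Conserve mass number: 251 = 84 + 164 + k, so k = 251 − 248 = 3.
Check atomic number: 97 = 33 + 64 + 0 = 97. ✓

3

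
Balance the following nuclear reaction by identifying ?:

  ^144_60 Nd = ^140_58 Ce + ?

Conserve mass number: 144 = 140 + A, so A = 4.
Conserve atomic number: 60 = 58 + Z, so Z = 2.
A = 4 and Z = 2 is ^4_2 He — an alpha particle.

alpha particle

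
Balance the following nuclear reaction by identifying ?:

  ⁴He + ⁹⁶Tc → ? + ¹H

Conserve mass number: 4 + 96 = A + 1, so A = 99.
Conserve atomic number: 2 + 43 = Z + 1, so Z = 44.
Z = 44 is ruthenium, so the species is ⁹⁹Ru.

Ru-99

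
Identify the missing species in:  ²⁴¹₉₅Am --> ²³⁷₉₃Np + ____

Conserve mass number: 241 = 237 + A, so A = 4.
Conserve atomic number: 95 = 93 + Z, so Z = 2.
A = 4 and Z = 2 is ⁴₂He — an alpha particle.

alpha particle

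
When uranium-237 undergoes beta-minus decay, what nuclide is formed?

Np-237

Beta-minus decay: mass number changes by +0, atomic number by +1.
A: 237 = 237; Z: 92 + 1 = 93.
Z = 93 is neptunium, so the daughter is neptunium-237.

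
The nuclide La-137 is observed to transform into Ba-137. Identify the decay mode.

beta-plus decay or electron capture

ΔA = 137 − 137 = 0; ΔZ = 56 − 57 = -1.
A is unchanged and Z drops by 1 — a proton has become a neutron (β⁺ emission or electron capture).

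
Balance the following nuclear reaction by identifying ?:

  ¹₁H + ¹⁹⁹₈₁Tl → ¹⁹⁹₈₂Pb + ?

neutron

Conserve mass number: 1 + 199 = 199 + A, so A = 1.
Conserve atomic number: 1 + 81 = 82 + Z, so Z = 0.
A = 1 and Z = 0 is ¹₀n — a neutron.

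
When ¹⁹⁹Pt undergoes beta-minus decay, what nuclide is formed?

Au-199

Beta-minus decay: mass number changes by +0, atomic number by +1.
A: 199 = 199; Z: 78 + 1 = 79.
Z = 79 is gold, so the daughter is ¹⁹⁹Au.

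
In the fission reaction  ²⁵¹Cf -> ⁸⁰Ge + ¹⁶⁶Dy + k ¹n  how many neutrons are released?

Conserve mass number: 251 = 80 + 166 + k, so k = 251 − 246 = 5.
Check atomic number: 98 = 32 + 66 + 0 = 98. ✓

5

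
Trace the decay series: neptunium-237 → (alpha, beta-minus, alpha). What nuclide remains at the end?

Th-229

Start: (A, Z) = (237, 93).
After α: (233, 91).
After β⁻: (233, 92).
After α: (229, 90).
Z = 90 is thorium.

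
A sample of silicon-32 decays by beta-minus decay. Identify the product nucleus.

P-32

Beta-minus decay: mass number changes by +0, atomic number by +1.
A: 32 = 32; Z: 14 + 1 = 15.
Z = 15 is phosphorus, so the daughter is phosphorus-32.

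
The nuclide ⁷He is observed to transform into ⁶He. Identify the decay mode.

neutron emission

ΔA = 6 − 7 = -1; ΔZ = 2 − 2 = +0.
A drops by 1 with Z unchanged — a neutron was emitted.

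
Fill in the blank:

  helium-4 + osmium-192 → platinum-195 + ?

Conserve mass number: 4 + 192 = 195 + A, so A = 1.
Conserve atomic number: 2 + 76 = 78 + Z, so Z = 0.
A = 1 and Z = 0 is neutron — a neutron.

neutron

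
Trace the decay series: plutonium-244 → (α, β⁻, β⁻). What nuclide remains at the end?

Start: (A, Z) = (244, 94).
After α: (240, 92).
After β⁻: (240, 93).
After β⁻: (240, 94).
Z = 94 is plutonium.

Pu-240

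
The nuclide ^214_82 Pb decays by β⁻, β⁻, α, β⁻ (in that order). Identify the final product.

Bi-210

Start: (A, Z) = (214, 82).
After β⁻: (214, 83).
After β⁻: (214, 84).
After α: (210, 82).
After β⁻: (210, 83).
Z = 83 is bismuth.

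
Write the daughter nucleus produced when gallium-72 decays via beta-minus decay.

Ge-72

Beta-minus decay: mass number changes by +0, atomic number by +1.
A: 72 = 72; Z: 31 + 1 = 32.
Z = 32 is germanium, so the daughter is germanium-72.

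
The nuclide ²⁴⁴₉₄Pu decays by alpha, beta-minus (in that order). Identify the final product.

Np-240

Start: (A, Z) = (244, 94).
After α: (240, 92).
After β⁻: (240, 93).
Z = 93 is neptunium.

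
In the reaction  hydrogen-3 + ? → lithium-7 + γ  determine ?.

Conserve mass number: 3 + A = 7 + 0, so A = 4.
Conserve atomic number: 1 + Z = 3 + 0, so Z = 2.
A = 4 and Z = 2 is helium-4 — an alpha particle.

alpha particle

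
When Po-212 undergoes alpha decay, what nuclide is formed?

Alpha decay: mass number changes by -4, atomic number by -2.
A: 212 − 4 = 208; Z: 84 − 2 = 82.
Z = 82 is lead, so the daughter is Pb-208.

Pb-208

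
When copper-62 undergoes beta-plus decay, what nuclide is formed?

Ni-62

Beta-plus decay: mass number changes by +0, atomic number by -1.
A: 62 = 62; Z: 29 − 1 = 28.
Z = 28 is nickel, so the daughter is nickel-62.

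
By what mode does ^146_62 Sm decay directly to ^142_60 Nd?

ΔA = 142 − 146 = -4; ΔZ = 60 − 62 = -2.
A drops by 4 and Z drops by 2 — the signature of alpha emission.

alpha decay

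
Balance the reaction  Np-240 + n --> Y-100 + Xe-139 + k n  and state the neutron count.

Conserve mass number: 241 = 100 + 139 + k, so k = 241 − 239 = 2.
Check atomic number: 93 = 39 + 54 + 0 = 93. ✓

2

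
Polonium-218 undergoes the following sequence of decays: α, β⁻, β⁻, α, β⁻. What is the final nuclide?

Start: (A, Z) = (218, 84).
After α: (214, 82).
After β⁻: (214, 83).
After β⁻: (214, 84).
After α: (210, 82).
After β⁻: (210, 83).
Z = 83 is bismuth.

Bi-210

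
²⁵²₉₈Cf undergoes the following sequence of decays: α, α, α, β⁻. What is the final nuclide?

Start: (A, Z) = (252, 98).
After α: (248, 96).
After α: (244, 94).
After α: (240, 92).
After β⁻: (240, 93).
Z = 93 is neptunium.

Np-240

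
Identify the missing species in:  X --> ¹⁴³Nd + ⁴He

Sm-147

Conserve mass number: A = 143 + 4, so A = 147.
Conserve atomic number: Z = 60 + 2, so Z = 62.
Z = 62 is samarium, so the species is ¹⁴⁷Sm.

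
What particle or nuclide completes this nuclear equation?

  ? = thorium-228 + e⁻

Ac-228

Conserve mass number: A = 228 + 0, so A = 228.
Conserve atomic number: Z = 90 − 1, so Z = 89.
Z = 89 is actinium, so the species is actinium-228.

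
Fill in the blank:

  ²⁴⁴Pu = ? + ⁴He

U-240

Conserve mass number: 244 = A + 4, so A = 240.
Conserve atomic number: 94 = Z + 2, so Z = 92.
Z = 92 is uranium, so the species is ²⁴⁰U.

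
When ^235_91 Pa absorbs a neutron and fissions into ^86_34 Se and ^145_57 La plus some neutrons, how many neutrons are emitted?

5

Conserve mass number: 236 = 86 + 145 + k, so k = 236 − 231 = 5.
Check atomic number: 91 = 34 + 57 + 0 = 91. ✓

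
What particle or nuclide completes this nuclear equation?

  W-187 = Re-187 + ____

beta-minus particle

Conserve mass number: 187 = 187 + A, so A = 0.
Conserve atomic number: 74 = 75 + Z, so Z = -1.
A = 0 and Z = -1 is e⁻ — a beta-minus particle.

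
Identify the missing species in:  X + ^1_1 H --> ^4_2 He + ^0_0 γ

Conserve mass number: A + 1 = 4 + 0, so A = 3.
Conserve atomic number: Z + 1 = 2 + 0, so Z = 1.
A = 3 and Z = 1 is ^3_1 H — a triton.

triton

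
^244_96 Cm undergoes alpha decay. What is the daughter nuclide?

Pu-240

Alpha decay: mass number changes by -4, atomic number by -2.
A: 244 − 4 = 240; Z: 96 − 2 = 94.
Z = 94 is plutonium, so the daughter is ^240_94 Pu.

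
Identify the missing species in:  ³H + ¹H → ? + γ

Conserve mass number: 3 + 1 = A + 0, so A = 4.
Conserve atomic number: 1 + 1 = Z + 0, so Z = 2.
A = 4 and Z = 2 is ⁴He — an alpha particle.

He-4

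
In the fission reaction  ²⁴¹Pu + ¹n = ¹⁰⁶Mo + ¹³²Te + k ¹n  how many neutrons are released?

Conserve mass number: 242 = 106 + 132 + k, so k = 242 − 238 = 4.
Check atomic number: 94 = 42 + 52 + 0 = 94. ✓

4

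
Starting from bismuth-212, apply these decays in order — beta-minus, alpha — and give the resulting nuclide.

Pb-208

Start: (A, Z) = (212, 83).
After β⁻: (212, 84).
After α: (208, 82).
Z = 82 is lead.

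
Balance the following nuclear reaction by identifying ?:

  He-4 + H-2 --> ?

Li-6

Conserve mass number: 4 + 2 = A, so A = 6.
Conserve atomic number: 2 + 1 = Z, so Z = 3.
Z = 3 is lithium, so the species is Li-6.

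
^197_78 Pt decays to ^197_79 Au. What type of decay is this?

ΔA = 197 − 197 = 0; ΔZ = 79 − 78 = +1.
A is unchanged and Z rises by 1 — a neutron has become a proton (β⁻ decay).

beta-minus decay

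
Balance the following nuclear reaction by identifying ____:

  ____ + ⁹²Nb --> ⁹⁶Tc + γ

alpha particle

Conserve mass number: A + 92 = 96 + 0, so A = 4.
Conserve atomic number: Z + 41 = 43 + 0, so Z = 2.
A = 4 and Z = 2 is ⁴He — an alpha particle.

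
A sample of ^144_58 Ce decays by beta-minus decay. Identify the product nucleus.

Beta-minus decay: mass number changes by +0, atomic number by +1.
A: 144 = 144; Z: 58 + 1 = 59.
Z = 59 is praseodymium, so the daughter is ^144_59 Pr.

Pr-144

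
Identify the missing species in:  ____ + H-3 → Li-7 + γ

Conserve mass number: A + 3 = 7 + 0, so A = 4.
Conserve atomic number: Z + 1 = 3 + 0, so Z = 2.
A = 4 and Z = 2 is He-4 — an alpha particle.

alpha particle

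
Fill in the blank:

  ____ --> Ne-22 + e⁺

Na-22

Conserve mass number: A = 22 + 0, so A = 22.
Conserve atomic number: Z = 10 + 1, so Z = 11.
Z = 11 is sodium, so the species is Na-22.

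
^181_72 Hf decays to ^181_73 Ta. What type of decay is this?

beta-minus decay

ΔA = 181 − 181 = 0; ΔZ = 73 − 72 = +1.
A is unchanged and Z rises by 1 — a neutron has become a proton (β⁻ decay).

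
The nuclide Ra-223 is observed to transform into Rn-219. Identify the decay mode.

alpha decay

ΔA = 219 − 223 = -4; ΔZ = 86 − 88 = -2.
A drops by 4 and Z drops by 2 — the signature of alpha emission.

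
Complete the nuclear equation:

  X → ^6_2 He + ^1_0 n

He-7

Conserve mass number: A = 6 + 1, so A = 7.
Conserve atomic number: Z = 2 + 0, so Z = 2.
Z = 2 is helium, so the species is ^7_2 He.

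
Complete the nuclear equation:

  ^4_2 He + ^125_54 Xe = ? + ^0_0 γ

Ba-129

Conserve mass number: 4 + 125 = A + 0, so A = 129.
Conserve atomic number: 2 + 54 = Z + 0, so Z = 56.
Z = 56 is barium, so the species is ^129_56 Ba.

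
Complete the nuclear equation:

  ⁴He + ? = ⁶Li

deuteron

Conserve mass number: 4 + A = 6, so A = 2.
Conserve atomic number: 2 + Z = 3, so Z = 1.
A = 2 and Z = 1 is ²H — a deuteron.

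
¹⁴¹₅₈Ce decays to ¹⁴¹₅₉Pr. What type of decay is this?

beta-minus decay

ΔA = 141 − 141 = 0; ΔZ = 59 − 58 = +1.
A is unchanged and Z rises by 1 — a neutron has become a proton (β⁻ decay).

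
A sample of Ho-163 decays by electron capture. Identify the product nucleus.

Electron capture: mass number changes by +0, atomic number by -1.
A: 163 = 163; Z: 67 − 1 = 66.
Z = 66 is dysprosium, so the daughter is Dy-163.

Dy-163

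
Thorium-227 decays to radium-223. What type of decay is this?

alpha decay

ΔA = 223 − 227 = -4; ΔZ = 88 − 90 = -2.
A drops by 4 and Z drops by 2 — the signature of alpha emission.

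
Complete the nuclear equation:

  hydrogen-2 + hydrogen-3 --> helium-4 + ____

neutron

Conserve mass number: 2 + 3 = 4 + A, so A = 1.
Conserve atomic number: 1 + 1 = 2 + Z, so Z = 0.
A = 1 and Z = 0 is neutron — a neutron.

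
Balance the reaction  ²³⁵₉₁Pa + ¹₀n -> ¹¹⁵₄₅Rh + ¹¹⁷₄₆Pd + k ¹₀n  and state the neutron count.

4

Conserve mass number: 236 = 115 + 117 + k, so k = 236 − 232 = 4.
Check atomic number: 91 = 45 + 46 + 0 = 91. ✓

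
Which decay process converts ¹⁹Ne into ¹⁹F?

ΔA = 19 − 19 = 0; ΔZ = 9 − 10 = -1.
A is unchanged and Z drops by 1 — a proton has become a neutron (β⁺ emission or electron capture).

beta-plus decay or electron capture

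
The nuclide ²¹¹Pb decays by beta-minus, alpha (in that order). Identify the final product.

Tl-207

Start: (A, Z) = (211, 82).
After β⁻: (211, 83).
After α: (207, 81).
Z = 81 is thallium.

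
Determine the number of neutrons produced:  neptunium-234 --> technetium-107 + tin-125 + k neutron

2

Conserve mass number: 234 = 107 + 125 + k, so k = 234 − 232 = 2.
Check atomic number: 93 = 43 + 50 + 0 = 93. ✓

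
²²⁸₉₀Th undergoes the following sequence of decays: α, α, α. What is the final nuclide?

Start: (A, Z) = (228, 90).
After α: (224, 88).
After α: (220, 86).
After α: (216, 84).
Z = 84 is polonium.

Po-216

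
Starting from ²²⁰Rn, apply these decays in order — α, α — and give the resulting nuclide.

Pb-212

Start: (A, Z) = (220, 86).
After α: (216, 84).
After α: (212, 82).
Z = 82 is lead.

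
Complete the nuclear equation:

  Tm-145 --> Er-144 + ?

proton

Conserve mass number: 145 = 144 + A, so A = 1.
Conserve atomic number: 69 = 68 + Z, so Z = 1.
A = 1 and Z = 1 is H-1 — a proton.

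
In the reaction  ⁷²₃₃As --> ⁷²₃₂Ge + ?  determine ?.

positron

Conserve mass number: 72 = 72 + A, so A = 0.
Conserve atomic number: 33 = 32 + Z, so Z = 1.
A = 0 and Z = 1 is ⁰₁e — a positron.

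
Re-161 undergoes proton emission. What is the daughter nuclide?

W-160

Proton emission: mass number changes by -1, atomic number by -1.
A: 161 − 1 = 160; Z: 75 − 1 = 74.
Z = 74 is tungsten, so the daughter is W-160.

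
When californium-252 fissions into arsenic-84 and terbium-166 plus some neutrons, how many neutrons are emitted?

Conserve mass number: 252 = 84 + 166 + k, so k = 252 − 250 = 2.
Check atomic number: 98 = 33 + 65 + 0 = 98. ✓

2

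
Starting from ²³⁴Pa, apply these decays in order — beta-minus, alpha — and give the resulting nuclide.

Start: (A, Z) = (234, 91).
After β⁻: (234, 92).
After α: (230, 90).
Z = 90 is thorium.

Th-230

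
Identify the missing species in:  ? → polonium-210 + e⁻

Conserve mass number: A = 210 + 0, so A = 210.
Conserve atomic number: Z = 84 − 1, so Z = 83.
Z = 83 is bismuth, so the species is bismuth-210.

Bi-210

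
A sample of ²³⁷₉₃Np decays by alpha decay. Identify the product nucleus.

Pa-233

Alpha decay: mass number changes by -4, atomic number by -2.
A: 237 − 4 = 233; Z: 93 − 2 = 91.
Z = 91 is protactinium, so the daughter is ²³³₉₁Pa.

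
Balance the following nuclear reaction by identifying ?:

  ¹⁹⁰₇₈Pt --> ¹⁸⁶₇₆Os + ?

alpha particle

Conserve mass number: 190 = 186 + A, so A = 4.
Conserve atomic number: 78 = 76 + Z, so Z = 2.
A = 4 and Z = 2 is ⁴₂He — an alpha particle.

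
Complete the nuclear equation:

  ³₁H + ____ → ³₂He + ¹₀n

Conserve mass number: 3 + A = 3 + 1, so A = 1.
Conserve atomic number: 1 + Z = 2 + 0, so Z = 1.
A = 1 and Z = 1 is ¹₁H — a proton.

proton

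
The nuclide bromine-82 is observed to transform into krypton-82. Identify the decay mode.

ΔA = 82 − 82 = 0; ΔZ = 36 − 35 = +1.
A is unchanged and Z rises by 1 — a neutron has become a proton (β⁻ decay).

beta-minus decay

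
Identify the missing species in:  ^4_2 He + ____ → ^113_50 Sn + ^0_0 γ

Conserve mass number: 4 + A = 113 + 0, so A = 109.
Conserve atomic number: 2 + Z = 50 + 0, so Z = 48.
Z = 48 is cadmium, so the species is ^109_48 Cd.

Cd-109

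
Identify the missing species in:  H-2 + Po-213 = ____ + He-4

Bi-211

Conserve mass number: 2 + 213 = A + 4, so A = 211.
Conserve atomic number: 1 + 84 = Z + 2, so Z = 83.
Z = 83 is bismuth, so the species is Bi-211.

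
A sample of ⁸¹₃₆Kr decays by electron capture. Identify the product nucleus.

Electron capture: mass number changes by +0, atomic number by -1.
A: 81 = 81; Z: 36 − 1 = 35.
Z = 35 is bromine, so the daughter is ⁸¹₃₅Br.

Br-81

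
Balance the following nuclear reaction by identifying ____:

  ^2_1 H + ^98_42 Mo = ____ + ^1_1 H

Conserve mass number: 2 + 98 = A + 1, so A = 99.
Conserve atomic number: 1 + 42 = Z + 1, so Z = 42.
Z = 42 is molybdenum, so the species is ^99_42 Mo.

Mo-99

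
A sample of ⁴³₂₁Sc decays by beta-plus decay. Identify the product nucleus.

Beta-plus decay: mass number changes by +0, atomic number by -1.
A: 43 = 43; Z: 21 − 1 = 20.
Z = 20 is calcium, so the daughter is ⁴³₂₀Ca.

Ca-43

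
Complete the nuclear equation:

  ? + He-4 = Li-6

Conserve mass number: A + 4 = 6, so A = 2.
Conserve atomic number: Z + 2 = 3, so Z = 1.
A = 2 and Z = 1 is H-2 — a deuteron.

deuteron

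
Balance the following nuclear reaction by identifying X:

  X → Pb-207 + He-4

Conserve mass number: A = 207 + 4, so A = 211.
Conserve atomic number: Z = 82 + 2, so Z = 84.
Z = 84 is polonium, so the species is Po-211.

Po-211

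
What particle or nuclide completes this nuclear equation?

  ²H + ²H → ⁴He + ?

Conserve mass number: 2 + 2 = 4 + A, so A = 0.
Conserve atomic number: 1 + 1 = 2 + Z, so Z = 0.
A = 0 and Z = 0 is γ — a gamma ray.

gamma ray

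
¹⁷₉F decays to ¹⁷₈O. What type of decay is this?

ΔA = 17 − 17 = 0; ΔZ = 8 − 9 = -1.
A is unchanged and Z drops by 1 — a proton has become a neutron (β⁺ emission or electron capture).

beta-plus decay or electron capture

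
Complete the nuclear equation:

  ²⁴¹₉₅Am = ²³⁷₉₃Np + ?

Conserve mass number: 241 = 237 + A, so A = 4.
Conserve atomic number: 95 = 93 + Z, so Z = 2.
A = 4 and Z = 2 is ⁴₂He — an alpha particle.

alpha particle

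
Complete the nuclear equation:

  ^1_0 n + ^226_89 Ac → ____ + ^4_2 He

Conserve mass number: 1 + 226 = A + 4, so A = 223.
Conserve atomic number: 0 + 89 = Z + 2, so Z = 87.
Z = 87 is francium, so the species is ^223_87 Fr.

Fr-223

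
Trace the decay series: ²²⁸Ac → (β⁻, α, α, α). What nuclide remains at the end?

Start: (A, Z) = (228, 89).
After β⁻: (228, 90).
After α: (224, 88).
After α: (220, 86).
After α: (216, 84).
Z = 84 is polonium.

Po-216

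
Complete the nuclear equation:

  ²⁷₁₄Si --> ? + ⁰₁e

Al-27

Conserve mass number: 27 = A + 0, so A = 27.
Conserve atomic number: 14 = Z + 1, so Z = 13.
Z = 13 is aluminium, so the species is ²⁷₁₃Al.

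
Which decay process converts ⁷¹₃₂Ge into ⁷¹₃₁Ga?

ΔA = 71 − 71 = 0; ΔZ = 31 − 32 = -1.
A is unchanged and Z drops by 1 — a proton has become a neutron (β⁺ emission or electron capture).

beta-plus decay or electron capture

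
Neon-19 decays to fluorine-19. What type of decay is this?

ΔA = 19 − 19 = 0; ΔZ = 9 − 10 = -1.
A is unchanged and Z drops by 1 — a proton has become a neutron (β⁺ emission or electron capture).

beta-plus decay or electron capture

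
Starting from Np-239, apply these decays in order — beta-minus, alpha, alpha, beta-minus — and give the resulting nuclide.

Pa-231

Start: (A, Z) = (239, 93).
After β⁻: (239, 94).
After α: (235, 92).
After α: (231, 90).
After β⁻: (231, 91).
Z = 91 is protactinium.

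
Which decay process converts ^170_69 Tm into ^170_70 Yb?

beta-minus decay

ΔA = 170 − 170 = 0; ΔZ = 70 − 69 = +1.
A is unchanged and Z rises by 1 — a neutron has become a proton (β⁻ decay).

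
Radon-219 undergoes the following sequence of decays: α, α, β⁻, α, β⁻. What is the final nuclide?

Pb-207

Start: (A, Z) = (219, 86).
After α: (215, 84).
After α: (211, 82).
After β⁻: (211, 83).
After α: (207, 81).
After β⁻: (207, 82).
Z = 82 is lead.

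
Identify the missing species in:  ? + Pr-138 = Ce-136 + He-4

deuteron

Conserve mass number: A + 138 = 136 + 4, so A = 2.
Conserve atomic number: Z + 59 = 58 + 2, so Z = 1.
A = 2 and Z = 1 is H-2 — a deuteron.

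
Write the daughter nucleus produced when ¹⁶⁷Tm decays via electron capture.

Er-167

Electron capture: mass number changes by +0, atomic number by -1.
A: 167 = 167; Z: 69 − 1 = 68.
Z = 68 is erbium, so the daughter is ¹⁶⁷Er.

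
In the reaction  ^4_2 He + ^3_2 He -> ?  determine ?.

Conserve mass number: 4 + 3 = A, so A = 7.
Conserve atomic number: 2 + 2 = Z, so Z = 4.
Z = 4 is beryllium, so the species is ^7_4 Be.

Be-7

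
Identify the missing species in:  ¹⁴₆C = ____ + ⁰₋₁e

Conserve mass number: 14 = A + 0, so A = 14.
Conserve atomic number: 6 = Z − 1, so Z = 7.
Z = 7 is nitrogen, so the species is ¹⁴₇N.

N-14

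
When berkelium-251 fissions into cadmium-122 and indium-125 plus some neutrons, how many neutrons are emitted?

4

Conserve mass number: 251 = 122 + 125 + k, so k = 251 − 247 = 4.
Check atomic number: 97 = 48 + 49 + 0 = 97. ✓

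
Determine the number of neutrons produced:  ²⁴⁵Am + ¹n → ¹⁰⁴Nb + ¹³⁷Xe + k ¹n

5

Conserve mass number: 246 = 104 + 137 + k, so k = 246 − 241 = 5.
Check atomic number: 95 = 41 + 54 + 0 = 95. ✓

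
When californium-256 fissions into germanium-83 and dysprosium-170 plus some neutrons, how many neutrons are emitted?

Conserve mass number: 256 = 83 + 170 + k, so k = 256 − 253 = 3.
Check atomic number: 98 = 32 + 66 + 0 = 98. ✓

3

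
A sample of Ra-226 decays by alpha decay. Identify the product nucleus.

Rn-222

Alpha decay: mass number changes by -4, atomic number by -2.
A: 226 − 4 = 222; Z: 88 − 2 = 86.
Z = 86 is radon, so the daughter is Rn-222.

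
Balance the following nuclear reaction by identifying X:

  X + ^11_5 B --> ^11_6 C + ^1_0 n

proton

Conserve mass number: A + 11 = 11 + 1, so A = 1.
Conserve atomic number: Z + 5 = 6 + 0, so Z = 1.
A = 1 and Z = 1 is ^1_1 H — a proton.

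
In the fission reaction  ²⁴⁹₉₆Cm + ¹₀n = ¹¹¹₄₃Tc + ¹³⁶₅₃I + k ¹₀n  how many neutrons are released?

3

Conserve mass number: 250 = 111 + 136 + k, so k = 250 − 247 = 3.
Check atomic number: 96 = 43 + 53 + 0 = 96. ✓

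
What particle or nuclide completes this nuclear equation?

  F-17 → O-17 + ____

Conserve mass number: 17 = 17 + A, so A = 0.
Conserve atomic number: 9 = 8 + Z, so Z = 1.
A = 0 and Z = 1 is e⁺ — a positron.

positron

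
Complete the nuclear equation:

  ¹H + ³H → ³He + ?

neutron

Conserve mass number: 1 + 3 = 3 + A, so A = 1.
Conserve atomic number: 1 + 1 = 2 + Z, so Z = 0.
A = 1 and Z = 0 is ¹n — a neutron.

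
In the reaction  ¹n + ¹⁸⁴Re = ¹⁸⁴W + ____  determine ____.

Conserve mass number: 1 + 184 = 184 + A, so A = 1.
Conserve atomic number: 0 + 75 = 74 + Z, so Z = 1.
A = 1 and Z = 1 is ¹H — a proton.

proton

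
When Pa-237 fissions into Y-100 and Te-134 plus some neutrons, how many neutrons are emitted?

Conserve mass number: 237 = 100 + 134 + k, so k = 237 − 234 = 3.
Check atomic number: 91 = 39 + 52 + 0 = 91. ✓

3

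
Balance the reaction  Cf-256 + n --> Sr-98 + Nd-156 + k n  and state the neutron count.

Conserve mass number: 257 = 98 + 156 + k, so k = 257 − 254 = 3.
Check atomic number: 98 = 38 + 60 + 0 = 98. ✓

3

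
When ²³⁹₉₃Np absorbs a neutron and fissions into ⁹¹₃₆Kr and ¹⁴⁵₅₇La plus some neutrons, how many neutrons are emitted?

Conserve mass number: 240 = 91 + 145 + k, so k = 240 − 236 = 4.
Check atomic number: 93 = 36 + 57 + 0 = 93. ✓

4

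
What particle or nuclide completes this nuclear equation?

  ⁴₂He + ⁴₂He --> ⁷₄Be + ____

neutron

Conserve mass number: 4 + 4 = 7 + A, so A = 1.
Conserve atomic number: 2 + 2 = 4 + Z, so Z = 0.
A = 1 and Z = 0 is ¹₀n — a neutron.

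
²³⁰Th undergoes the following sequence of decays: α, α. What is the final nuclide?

Start: (A, Z) = (230, 90).
After α: (226, 88).
After α: (222, 86).
Z = 86 is radon.

Rn-222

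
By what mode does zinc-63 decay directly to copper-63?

ΔA = 63 − 63 = 0; ΔZ = 29 − 30 = -1.
A is unchanged and Z drops by 1 — a proton has become a neutron (β⁺ emission or electron capture).

beta-plus decay or electron capture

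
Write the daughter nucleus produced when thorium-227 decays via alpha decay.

Ra-223

Alpha decay: mass number changes by -4, atomic number by -2.
A: 227 − 4 = 223; Z: 90 − 2 = 88.
Z = 88 is radium, so the daughter is radium-223.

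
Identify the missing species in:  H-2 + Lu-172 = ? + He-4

Conserve mass number: 2 + 172 = A + 4, so A = 170.
Conserve atomic number: 1 + 71 = Z + 2, so Z = 70.
Z = 70 is ytterbium, so the species is Yb-170.

Yb-170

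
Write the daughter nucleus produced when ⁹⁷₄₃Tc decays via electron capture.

Mo-97

Electron capture: mass number changes by +0, atomic number by -1.
A: 97 = 97; Z: 43 − 1 = 42.
Z = 42 is molybdenum, so the daughter is ⁹⁷₄₂Mo.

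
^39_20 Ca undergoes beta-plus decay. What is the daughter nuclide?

K-39

Beta-plus decay: mass number changes by +0, atomic number by -1.
A: 39 = 39; Z: 20 − 1 = 19.
Z = 19 is potassium, so the daughter is ^39_19 K.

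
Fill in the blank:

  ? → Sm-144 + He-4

Gd-148

Conserve mass number: A = 144 + 4, so A = 148.
Conserve atomic number: Z = 62 + 2, so Z = 64.
Z = 64 is gadolinium, so the species is Gd-148.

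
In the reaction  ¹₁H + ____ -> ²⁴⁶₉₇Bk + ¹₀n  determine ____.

Conserve mass number: 1 + A = 246 + 1, so A = 246.
Conserve atomic number: 1 + Z = 97 + 0, so Z = 96.
Z = 96 is curium, so the species is ²⁴⁶₉₆Cm.

Cm-246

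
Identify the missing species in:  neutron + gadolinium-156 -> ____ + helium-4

Sm-153

Conserve mass number: 1 + 156 = A + 4, so A = 153.
Conserve atomic number: 0 + 64 = Z + 2, so Z = 62.
Z = 62 is samarium, so the species is samarium-153.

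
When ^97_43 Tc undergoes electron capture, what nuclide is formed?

Electron capture: mass number changes by +0, atomic number by -1.
A: 97 = 97; Z: 43 − 1 = 42.
Z = 42 is molybdenum, so the daughter is ^97_42 Mo.

Mo-97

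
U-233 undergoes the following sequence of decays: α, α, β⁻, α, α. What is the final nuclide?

At-217

Start: (A, Z) = (233, 92).
After α: (229, 90).
After α: (225, 88).
After β⁻: (225, 89).
After α: (221, 87).
After α: (217, 85).
Z = 85 is astatine.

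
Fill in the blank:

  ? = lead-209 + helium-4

Po-213

Conserve mass number: A = 209 + 4, so A = 213.
Conserve atomic number: Z = 82 + 2, so Z = 84.
Z = 84 is polonium, so the species is polonium-213.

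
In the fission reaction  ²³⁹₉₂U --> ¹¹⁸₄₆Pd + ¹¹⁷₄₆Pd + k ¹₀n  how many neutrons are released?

4

Conserve mass number: 239 = 118 + 117 + k, so k = 239 − 235 = 4.
Check atomic number: 92 = 46 + 46 + 0 = 92. ✓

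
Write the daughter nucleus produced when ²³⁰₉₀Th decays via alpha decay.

Alpha decay: mass number changes by -4, atomic number by -2.
A: 230 − 4 = 226; Z: 90 − 2 = 88.
Z = 88 is radium, so the daughter is ²²⁶₈₈Ra.

Ra-226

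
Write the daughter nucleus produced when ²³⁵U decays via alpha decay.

Th-231

Alpha decay: mass number changes by -4, atomic number by -2.
A: 235 − 4 = 231; Z: 92 − 2 = 90.
Z = 90 is thorium, so the daughter is ²³¹Th.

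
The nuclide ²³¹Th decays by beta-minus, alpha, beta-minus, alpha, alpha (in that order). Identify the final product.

Start: (A, Z) = (231, 90).
After β⁻: (231, 91).
After α: (227, 89).
After β⁻: (227, 90).
After α: (223, 88).
After α: (219, 86).
Z = 86 is radon.

Rn-219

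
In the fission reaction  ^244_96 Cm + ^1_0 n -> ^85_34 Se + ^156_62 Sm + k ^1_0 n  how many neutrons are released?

Conserve mass number: 245 = 85 + 156 + k, so k = 245 − 241 = 4.
Check atomic number: 96 = 34 + 62 + 0 = 96. ✓

4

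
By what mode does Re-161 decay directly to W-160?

proton emission

ΔA = 160 − 161 = -1; ΔZ = 74 − 75 = -1.
A drops by 1 and Z drops by 1 — a proton was emitted.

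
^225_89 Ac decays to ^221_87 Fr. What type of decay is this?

alpha decay

ΔA = 221 − 225 = -4; ΔZ = 87 − 89 = -2.
A drops by 4 and Z drops by 2 — the signature of alpha emission.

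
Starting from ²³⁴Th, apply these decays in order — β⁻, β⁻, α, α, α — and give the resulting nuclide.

Start: (A, Z) = (234, 90).
After β⁻: (234, 91).
After β⁻: (234, 92).
After α: (230, 90).
After α: (226, 88).
After α: (222, 86).
Z = 86 is radon.

Rn-222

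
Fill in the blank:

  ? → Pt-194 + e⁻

Ir-194

Conserve mass number: A = 194 + 0, so A = 194.
Conserve atomic number: Z = 78 − 1, so Z = 77.
Z = 77 is iridium, so the species is Ir-194.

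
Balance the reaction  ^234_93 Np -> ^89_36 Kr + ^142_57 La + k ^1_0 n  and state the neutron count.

3

Conserve mass number: 234 = 89 + 142 + k, so k = 234 − 231 = 3.
Check atomic number: 93 = 36 + 57 + 0 = 93. ✓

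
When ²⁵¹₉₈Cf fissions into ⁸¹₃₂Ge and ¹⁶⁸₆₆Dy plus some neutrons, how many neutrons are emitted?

2

Conserve mass number: 251 = 81 + 168 + k, so k = 251 − 249 = 2.
Check atomic number: 98 = 32 + 66 + 0 = 98. ✓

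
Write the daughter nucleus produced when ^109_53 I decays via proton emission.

Proton emission: mass number changes by -1, atomic number by -1.
A: 109 − 1 = 108; Z: 53 − 1 = 52.
Z = 52 is tellurium, so the daughter is ^108_52 Te.

Te-108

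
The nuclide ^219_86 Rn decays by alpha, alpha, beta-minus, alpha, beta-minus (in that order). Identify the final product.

Start: (A, Z) = (219, 86).
After α: (215, 84).
After α: (211, 82).
After β⁻: (211, 83).
After α: (207, 81).
After β⁻: (207, 82).
Z = 82 is lead.

Pb-207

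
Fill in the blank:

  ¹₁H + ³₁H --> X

He-4

Conserve mass number: 1 + 3 = A, so A = 4.
Conserve atomic number: 1 + 1 = Z, so Z = 2.
A = 4 and Z = 2 is ⁴₂He — an alpha particle.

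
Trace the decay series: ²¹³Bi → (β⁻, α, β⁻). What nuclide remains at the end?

Bi-209

Start: (A, Z) = (213, 83).
After β⁻: (213, 84).
After α: (209, 82).
After β⁻: (209, 83).
Z = 83 is bismuth.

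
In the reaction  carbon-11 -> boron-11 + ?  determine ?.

positron

Conserve mass number: 11 = 11 + A, so A = 0.
Conserve atomic number: 6 = 5 + Z, so Z = 1.
A = 0 and Z = 1 is e⁺ — a positron.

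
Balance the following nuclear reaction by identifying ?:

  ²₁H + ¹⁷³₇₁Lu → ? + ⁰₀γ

Hf-175

Conserve mass number: 2 + 173 = A + 0, so A = 175.
Conserve atomic number: 1 + 71 = Z + 0, so Z = 72.
Z = 72 is hafnium, so the species is ¹⁷⁵₇₂Hf.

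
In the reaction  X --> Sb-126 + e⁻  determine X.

Sn-126

Conserve mass number: A = 126 + 0, so A = 126.
Conserve atomic number: Z = 51 − 1, so Z = 50.
Z = 50 is tin, so the species is Sn-126.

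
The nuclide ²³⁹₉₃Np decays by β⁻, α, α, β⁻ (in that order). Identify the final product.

Start: (A, Z) = (239, 93).
After β⁻: (239, 94).
After α: (235, 92).
After α: (231, 90).
After β⁻: (231, 91).
Z = 91 is protactinium.

Pa-231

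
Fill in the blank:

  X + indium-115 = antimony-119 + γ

alpha particle

Conserve mass number: A + 115 = 119 + 0, so A = 4.
Conserve atomic number: Z + 49 = 51 + 0, so Z = 2.
A = 4 and Z = 2 is helium-4 — an alpha particle.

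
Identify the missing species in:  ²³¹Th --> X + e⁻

Pa-231

Conserve mass number: 231 = A + 0, so A = 231.
Conserve atomic number: 90 = Z − 1, so Z = 91.
Z = 91 is protactinium, so the species is ²³¹Pa.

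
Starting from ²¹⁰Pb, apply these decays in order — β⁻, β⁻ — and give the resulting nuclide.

Start: (A, Z) = (210, 82).
After β⁻: (210, 83).
After β⁻: (210, 84).
Z = 84 is polonium.

Po-210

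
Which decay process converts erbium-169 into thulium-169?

ΔA = 169 − 169 = 0; ΔZ = 69 − 68 = +1.
A is unchanged and Z rises by 1 — a neutron has become a proton (β⁻ decay).

beta-minus decay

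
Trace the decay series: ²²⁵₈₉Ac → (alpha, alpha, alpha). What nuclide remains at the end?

Bi-213

Start: (A, Z) = (225, 89).
After α: (221, 87).
After α: (217, 85).
After α: (213, 83).
Z = 83 is bismuth.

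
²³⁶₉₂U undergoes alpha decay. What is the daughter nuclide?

Th-232

Alpha decay: mass number changes by -4, atomic number by -2.
A: 236 − 4 = 232; Z: 92 − 2 = 90.
Z = 90 is thorium, so the daughter is ²³²₉₀Th.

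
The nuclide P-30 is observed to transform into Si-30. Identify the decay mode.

ΔA = 30 − 30 = 0; ΔZ = 14 − 15 = -1.
A is unchanged and Z drops by 1 — a proton has become a neutron (β⁺ emission or electron capture).

beta-plus decay or electron capture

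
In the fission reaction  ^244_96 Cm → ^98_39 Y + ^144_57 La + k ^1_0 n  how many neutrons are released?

2

Conserve mass number: 244 = 98 + 144 + k, so k = 244 − 242 = 2.
Check atomic number: 96 = 39 + 57 + 0 = 96. ✓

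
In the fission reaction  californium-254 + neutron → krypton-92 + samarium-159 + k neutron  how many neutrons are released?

4

Conserve mass number: 255 = 92 + 159 + k, so k = 255 − 251 = 4.
Check atomic number: 98 = 36 + 62 + 0 = 98. ✓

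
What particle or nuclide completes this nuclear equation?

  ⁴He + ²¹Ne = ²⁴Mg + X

Conserve mass number: 4 + 21 = 24 + A, so A = 1.
Conserve atomic number: 2 + 10 = 12 + Z, so Z = 0.
A = 1 and Z = 0 is ¹n — a neutron.

neutron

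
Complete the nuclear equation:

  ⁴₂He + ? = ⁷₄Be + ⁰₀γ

Conserve mass number: 4 + A = 7 + 0, so A = 3.
Conserve atomic number: 2 + Z = 4 + 0, so Z = 2.
Z = 2 is helium, so the species is ³₂He.

He-3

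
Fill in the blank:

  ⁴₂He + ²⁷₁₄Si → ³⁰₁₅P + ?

proton

Conserve mass number: 4 + 27 = 30 + A, so A = 1.
Conserve atomic number: 2 + 14 = 15 + Z, so Z = 1.
A = 1 and Z = 1 is ¹₁H — a proton.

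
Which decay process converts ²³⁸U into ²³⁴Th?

ΔA = 234 − 238 = -4; ΔZ = 90 − 92 = -2.
A drops by 4 and Z drops by 2 — the signature of alpha emission.

alpha decay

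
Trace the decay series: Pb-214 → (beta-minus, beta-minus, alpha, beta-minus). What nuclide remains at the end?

Bi-210

Start: (A, Z) = (214, 82).
After β⁻: (214, 83).
After β⁻: (214, 84).
After α: (210, 82).
After β⁻: (210, 83).
Z = 83 is bismuth.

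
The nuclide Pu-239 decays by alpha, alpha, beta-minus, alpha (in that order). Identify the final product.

Start: (A, Z) = (239, 94).
After α: (235, 92).
After α: (231, 90).
After β⁻: (231, 91).
After α: (227, 89).
Z = 89 is actinium.

Ac-227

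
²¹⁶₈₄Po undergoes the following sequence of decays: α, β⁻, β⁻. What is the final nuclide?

Start: (A, Z) = (216, 84).
After α: (212, 82).
After β⁻: (212, 83).
After β⁻: (212, 84).
Z = 84 is polonium.

Po-212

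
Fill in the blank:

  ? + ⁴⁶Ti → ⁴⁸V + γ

Conserve mass number: A + 46 = 48 + 0, so A = 2.
Conserve atomic number: Z + 22 = 23 + 0, so Z = 1.
A = 2 and Z = 1 is ²H — a deuteron.

deuteron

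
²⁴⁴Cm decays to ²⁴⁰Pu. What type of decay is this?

alpha decay

ΔA = 240 − 244 = -4; ΔZ = 94 − 96 = -2.
A drops by 4 and Z drops by 2 — the signature of alpha emission.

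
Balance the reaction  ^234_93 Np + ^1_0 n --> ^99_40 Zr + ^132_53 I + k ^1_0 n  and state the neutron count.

4

Conserve mass number: 235 = 99 + 132 + k, so k = 235 − 231 = 4.
Check atomic number: 93 = 40 + 53 + 0 = 93. ✓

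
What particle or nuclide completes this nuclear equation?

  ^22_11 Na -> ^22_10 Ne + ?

Conserve mass number: 22 = 22 + A, so A = 0.
Conserve atomic number: 11 = 10 + Z, so Z = 1.
A = 0 and Z = 1 is ^0_1 e — a positron.

positron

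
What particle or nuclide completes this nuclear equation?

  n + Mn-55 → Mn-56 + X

gamma ray

Conserve mass number: 1 + 55 = 56 + A, so A = 0.
Conserve atomic number: 0 + 25 = 25 + Z, so Z = 0.
A = 0 and Z = 0 is γ — a gamma ray.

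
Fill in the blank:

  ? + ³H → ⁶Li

Conserve mass number: A + 3 = 6, so A = 3.
Conserve atomic number: Z + 1 = 3, so Z = 2.
Z = 2 is helium, so the species is ³He.

He-3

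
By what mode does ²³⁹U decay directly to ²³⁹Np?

beta-minus decay

ΔA = 239 − 239 = 0; ΔZ = 93 − 92 = +1.
A is unchanged and Z rises by 1 — a neutron has become a proton (β⁻ decay).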